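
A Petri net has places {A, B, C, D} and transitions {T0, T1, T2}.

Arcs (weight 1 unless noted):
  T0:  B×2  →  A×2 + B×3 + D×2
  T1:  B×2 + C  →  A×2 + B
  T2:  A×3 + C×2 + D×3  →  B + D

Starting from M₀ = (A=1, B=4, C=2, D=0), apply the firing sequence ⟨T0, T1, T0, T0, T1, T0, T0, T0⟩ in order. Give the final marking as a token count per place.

step 1: fire T0:  (A=1, B=4, C=2, D=0) → (A=3, B=5, C=2, D=2)
step 2: fire T1:  (A=3, B=5, C=2, D=2) → (A=5, B=4, C=1, D=2)
step 3: fire T0:  (A=5, B=4, C=1, D=2) → (A=7, B=5, C=1, D=4)
step 4: fire T0:  (A=7, B=5, C=1, D=4) → (A=9, B=6, C=1, D=6)
step 5: fire T1:  (A=9, B=6, C=1, D=6) → (A=11, B=5, C=0, D=6)
step 6: fire T0:  (A=11, B=5, C=0, D=6) → (A=13, B=6, C=0, D=8)
step 7: fire T0:  (A=13, B=6, C=0, D=8) → (A=15, B=7, C=0, D=10)
step 8: fire T0:  (A=15, B=7, C=0, D=10) → (A=17, B=8, C=0, D=12)

(A=17, B=8, C=0, D=12)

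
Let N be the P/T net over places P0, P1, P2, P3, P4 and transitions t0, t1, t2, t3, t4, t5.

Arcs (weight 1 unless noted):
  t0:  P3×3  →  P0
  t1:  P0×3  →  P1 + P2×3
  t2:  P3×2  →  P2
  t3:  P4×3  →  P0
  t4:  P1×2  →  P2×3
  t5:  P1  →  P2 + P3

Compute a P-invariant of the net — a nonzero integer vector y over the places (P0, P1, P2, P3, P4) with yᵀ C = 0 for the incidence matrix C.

Incidence matrix C (rows=places, cols=transitions):
       t0   t1   t2   t3   t4   t5
   P0   1   -3    0    1    0    0
   P1   0    1    0    0   -2   -1
   P2   0    3    1    0    3    1
   P3  -3    0   -2    0    0    1
   P4   0    0    0   -3    0    0

Candidate y = [3, 3, 2, 1, 1]; check y·C column-wise:
  col t0: 3·1 + 3·0 + 2·0 + 1·-3 + 1·0 = 0
  col t1: 3·-3 + 3·1 + 2·3 + 1·0 + 1·0 = 0
  col t2: 3·0 + 3·0 + 2·1 + 1·-2 + 1·0 = 0
  col t3: 3·1 + 3·0 + 2·0 + 1·0 + 1·-3 = 0
  col t4: 3·0 + 3·-2 + 2·3 + 1·0 + 1·0 = 0
  col t5: 3·0 + 3·-1 + 2·1 + 1·1 + 1·0 = 0

y = (P0:3, P1:3, P2:2, P3:1, P4:1)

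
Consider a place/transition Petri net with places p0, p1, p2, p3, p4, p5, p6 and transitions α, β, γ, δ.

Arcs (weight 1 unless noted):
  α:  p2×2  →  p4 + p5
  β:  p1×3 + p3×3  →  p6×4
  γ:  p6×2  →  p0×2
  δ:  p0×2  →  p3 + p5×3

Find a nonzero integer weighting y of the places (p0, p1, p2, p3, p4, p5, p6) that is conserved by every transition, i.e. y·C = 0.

y = (p0:0, p1:0, p2:1, p3:0, p4:2, p5:0, p6:0)

Incidence matrix C (rows=places, cols=transitions):
        α    β    γ    δ
   p0   0    0    2   -2
   p1   0   -3    0    0
   p2  -2    0    0    0
   p3   0   -3    0    1
   p4   1    0    0    0
   p5   1    0    0    3
   p6   0    4   -2    0

Candidate y = [0, 0, 1, 0, 2, 0, 0]; check y·C column-wise:
  col α: 1·-2 + 2·1 + 0·1 = 0
  col β: 0·-3 + 1·0 + 0·-3 + 2·0 + 0·4 = 0
  col γ: 0·2 + 1·0 + 2·0 + 0·-2 = 0
  col δ: 0·-2 + 1·0 + 0·1 + 2·0 + 0·3 = 0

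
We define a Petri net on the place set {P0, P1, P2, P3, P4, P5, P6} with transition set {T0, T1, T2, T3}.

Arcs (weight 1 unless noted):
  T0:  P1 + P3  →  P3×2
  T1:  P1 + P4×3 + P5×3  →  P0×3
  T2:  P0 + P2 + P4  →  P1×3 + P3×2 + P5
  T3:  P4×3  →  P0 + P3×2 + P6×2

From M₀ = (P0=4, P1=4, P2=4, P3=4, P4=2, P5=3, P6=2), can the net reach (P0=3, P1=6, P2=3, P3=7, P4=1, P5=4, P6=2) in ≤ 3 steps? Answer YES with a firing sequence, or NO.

step 1: fire T0:  (P0=4, P1=4, P2=4, P3=4, P4=2, P5=3, P6=2) → (P0=4, P1=3, P2=4, P3=5, P4=2, P5=3, P6=2)
step 2: fire T2:  (P0=4, P1=3, P2=4, P3=5, P4=2, P5=3, P6=2) → (P0=3, P1=6, P2=3, P3=7, P4=1, P5=4, P6=2)

YES — reachable via ⟨T0, T2⟩ (2 firings)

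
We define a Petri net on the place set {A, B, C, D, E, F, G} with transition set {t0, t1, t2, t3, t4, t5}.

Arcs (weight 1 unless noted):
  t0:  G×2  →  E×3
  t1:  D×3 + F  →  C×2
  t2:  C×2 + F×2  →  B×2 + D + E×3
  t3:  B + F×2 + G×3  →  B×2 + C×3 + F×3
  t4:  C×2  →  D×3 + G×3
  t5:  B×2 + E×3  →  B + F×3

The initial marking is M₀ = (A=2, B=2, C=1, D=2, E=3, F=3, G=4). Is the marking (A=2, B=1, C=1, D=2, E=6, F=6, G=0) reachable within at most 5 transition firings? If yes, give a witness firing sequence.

YES — reachable via ⟨t0, t0, t5⟩ (3 firings)

step 1: fire t0:  (A=2, B=2, C=1, D=2, E=3, F=3, G=4) → (A=2, B=2, C=1, D=2, E=6, F=3, G=2)
step 2: fire t0:  (A=2, B=2, C=1, D=2, E=6, F=3, G=2) → (A=2, B=2, C=1, D=2, E=9, F=3, G=0)
step 3: fire t5:  (A=2, B=2, C=1, D=2, E=9, F=3, G=0) → (A=2, B=1, C=1, D=2, E=6, F=6, G=0)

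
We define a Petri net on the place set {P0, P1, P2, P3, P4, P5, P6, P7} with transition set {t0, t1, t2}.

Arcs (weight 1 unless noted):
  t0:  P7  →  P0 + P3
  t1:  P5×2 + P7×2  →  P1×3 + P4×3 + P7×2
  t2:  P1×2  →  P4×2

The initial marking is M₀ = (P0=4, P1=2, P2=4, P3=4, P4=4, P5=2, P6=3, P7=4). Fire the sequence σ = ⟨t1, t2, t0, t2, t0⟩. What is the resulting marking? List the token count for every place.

step 1: fire t1:  (P0=4, P1=2, P2=4, P3=4, P4=4, P5=2, P6=3, P7=4) → (P0=4, P1=5, P2=4, P3=4, P4=7, P5=0, P6=3, P7=4)
step 2: fire t2:  (P0=4, P1=5, P2=4, P3=4, P4=7, P5=0, P6=3, P7=4) → (P0=4, P1=3, P2=4, P3=4, P4=9, P5=0, P6=3, P7=4)
step 3: fire t0:  (P0=4, P1=3, P2=4, P3=4, P4=9, P5=0, P6=3, P7=4) → (P0=5, P1=3, P2=4, P3=5, P4=9, P5=0, P6=3, P7=3)
step 4: fire t2:  (P0=5, P1=3, P2=4, P3=5, P4=9, P5=0, P6=3, P7=3) → (P0=5, P1=1, P2=4, P3=5, P4=11, P5=0, P6=3, P7=3)
step 5: fire t0:  (P0=5, P1=1, P2=4, P3=5, P4=11, P5=0, P6=3, P7=3) → (P0=6, P1=1, P2=4, P3=6, P4=11, P5=0, P6=3, P7=2)

(P0=6, P1=1, P2=4, P3=6, P4=11, P5=0, P6=3, P7=2)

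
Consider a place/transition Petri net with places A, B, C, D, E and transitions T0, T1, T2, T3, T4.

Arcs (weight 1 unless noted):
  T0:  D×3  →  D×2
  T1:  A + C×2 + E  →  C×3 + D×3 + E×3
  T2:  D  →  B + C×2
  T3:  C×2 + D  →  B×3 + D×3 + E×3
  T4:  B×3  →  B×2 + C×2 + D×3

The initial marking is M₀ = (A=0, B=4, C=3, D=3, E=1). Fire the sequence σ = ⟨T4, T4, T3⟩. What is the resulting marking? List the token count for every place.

step 1: fire T4:  (A=0, B=4, C=3, D=3, E=1) → (A=0, B=3, C=5, D=6, E=1)
step 2: fire T4:  (A=0, B=3, C=5, D=6, E=1) → (A=0, B=2, C=7, D=9, E=1)
step 3: fire T3:  (A=0, B=2, C=7, D=9, E=1) → (A=0, B=5, C=5, D=11, E=4)

(A=0, B=5, C=5, D=11, E=4)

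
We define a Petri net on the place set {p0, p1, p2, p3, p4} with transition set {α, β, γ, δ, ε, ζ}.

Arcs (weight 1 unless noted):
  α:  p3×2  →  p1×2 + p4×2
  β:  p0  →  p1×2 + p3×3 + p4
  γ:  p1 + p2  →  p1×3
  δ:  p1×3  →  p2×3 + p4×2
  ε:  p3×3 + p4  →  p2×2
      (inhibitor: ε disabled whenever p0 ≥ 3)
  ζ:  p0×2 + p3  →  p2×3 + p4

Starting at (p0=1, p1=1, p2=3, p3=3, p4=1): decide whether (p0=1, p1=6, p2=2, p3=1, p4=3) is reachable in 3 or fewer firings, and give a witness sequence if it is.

depth 0: 1 marking
depth 1: 5 markings reached so far
depth 2: 14 markings reached so far
depth 3: 29 markings reached so far
target is not among the 29 markings reachable within 3 steps

NO — not reachable within 3 firings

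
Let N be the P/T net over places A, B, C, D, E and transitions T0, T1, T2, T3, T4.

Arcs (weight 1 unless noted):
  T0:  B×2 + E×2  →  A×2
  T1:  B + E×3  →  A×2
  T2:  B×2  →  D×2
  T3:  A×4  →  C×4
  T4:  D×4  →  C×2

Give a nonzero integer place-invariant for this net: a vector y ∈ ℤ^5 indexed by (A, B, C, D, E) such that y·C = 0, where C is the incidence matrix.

y = (A:2, B:1, C:2, D:1, E:1)

Incidence matrix C (rows=places, cols=transitions):
       T0   T1   T2   T3   T4
    A   2    2    0   -4    0
    B  -2   -1   -2    0    0
    C   0    0    0    4    2
    D   0    0    2    0   -4
    E  -2   -3    0    0    0

Candidate y = [2, 1, 2, 1, 1]; check y·C column-wise:
  col T0: 2·2 + 1·-2 + 2·0 + 1·0 + 1·-2 = 0
  col T1: 2·2 + 1·-1 + 2·0 + 1·0 + 1·-3 = 0
  col T2: 2·0 + 1·-2 + 2·0 + 1·2 + 1·0 = 0
  col T3: 2·-4 + 1·0 + 2·4 + 1·0 + 1·0 = 0
  col T4: 2·0 + 1·0 + 2·2 + 1·-4 + 1·0 = 0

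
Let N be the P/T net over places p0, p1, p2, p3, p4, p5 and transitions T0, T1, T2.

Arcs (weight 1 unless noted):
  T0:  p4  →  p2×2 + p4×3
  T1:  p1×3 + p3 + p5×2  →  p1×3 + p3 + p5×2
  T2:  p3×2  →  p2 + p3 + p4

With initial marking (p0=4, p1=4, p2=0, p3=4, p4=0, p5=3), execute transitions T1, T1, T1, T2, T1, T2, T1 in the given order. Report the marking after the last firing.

step 1: fire T1:  (p0=4, p1=4, p2=0, p3=4, p4=0, p5=3) → (p0=4, p1=4, p2=0, p3=4, p4=0, p5=3)
step 2: fire T1:  (p0=4, p1=4, p2=0, p3=4, p4=0, p5=3) → (p0=4, p1=4, p2=0, p3=4, p4=0, p5=3)
step 3: fire T1:  (p0=4, p1=4, p2=0, p3=4, p4=0, p5=3) → (p0=4, p1=4, p2=0, p3=4, p4=0, p5=3)
step 4: fire T2:  (p0=4, p1=4, p2=0, p3=4, p4=0, p5=3) → (p0=4, p1=4, p2=1, p3=3, p4=1, p5=3)
step 5: fire T1:  (p0=4, p1=4, p2=1, p3=3, p4=1, p5=3) → (p0=4, p1=4, p2=1, p3=3, p4=1, p5=3)
step 6: fire T2:  (p0=4, p1=4, p2=1, p3=3, p4=1, p5=3) → (p0=4, p1=4, p2=2, p3=2, p4=2, p5=3)
step 7: fire T1:  (p0=4, p1=4, p2=2, p3=2, p4=2, p5=3) → (p0=4, p1=4, p2=2, p3=2, p4=2, p5=3)

(p0=4, p1=4, p2=2, p3=2, p4=2, p5=3)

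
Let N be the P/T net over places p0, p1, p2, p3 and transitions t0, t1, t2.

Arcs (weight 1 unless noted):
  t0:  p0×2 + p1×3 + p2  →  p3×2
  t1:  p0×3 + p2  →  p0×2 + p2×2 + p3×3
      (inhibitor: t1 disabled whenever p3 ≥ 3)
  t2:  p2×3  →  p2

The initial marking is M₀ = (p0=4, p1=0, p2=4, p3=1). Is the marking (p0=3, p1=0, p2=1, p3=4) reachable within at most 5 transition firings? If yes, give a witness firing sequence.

YES — reachable via ⟨t1, t2, t2⟩ (3 firings)

step 1: fire t1:  (p0=4, p1=0, p2=4, p3=1) → (p0=3, p1=0, p2=5, p3=4)
step 2: fire t2:  (p0=3, p1=0, p2=5, p3=4) → (p0=3, p1=0, p2=3, p3=4)
step 3: fire t2:  (p0=3, p1=0, p2=3, p3=4) → (p0=3, p1=0, p2=1, p3=4)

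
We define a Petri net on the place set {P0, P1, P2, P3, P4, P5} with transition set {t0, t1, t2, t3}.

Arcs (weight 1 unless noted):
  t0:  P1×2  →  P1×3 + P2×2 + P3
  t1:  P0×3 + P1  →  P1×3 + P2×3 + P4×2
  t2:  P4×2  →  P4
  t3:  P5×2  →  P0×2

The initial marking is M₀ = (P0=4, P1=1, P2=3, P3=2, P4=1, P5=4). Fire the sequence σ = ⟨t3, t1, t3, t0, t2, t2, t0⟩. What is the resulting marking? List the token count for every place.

step 1: fire t3:  (P0=4, P1=1, P2=3, P3=2, P4=1, P5=4) → (P0=6, P1=1, P2=3, P3=2, P4=1, P5=2)
step 2: fire t1:  (P0=6, P1=1, P2=3, P3=2, P4=1, P5=2) → (P0=3, P1=3, P2=6, P3=2, P4=3, P5=2)
step 3: fire t3:  (P0=3, P1=3, P2=6, P3=2, P4=3, P5=2) → (P0=5, P1=3, P2=6, P3=2, P4=3, P5=0)
step 4: fire t0:  (P0=5, P1=3, P2=6, P3=2, P4=3, P5=0) → (P0=5, P1=4, P2=8, P3=3, P4=3, P5=0)
step 5: fire t2:  (P0=5, P1=4, P2=8, P3=3, P4=3, P5=0) → (P0=5, P1=4, P2=8, P3=3, P4=2, P5=0)
step 6: fire t2:  (P0=5, P1=4, P2=8, P3=3, P4=2, P5=0) → (P0=5, P1=4, P2=8, P3=3, P4=1, P5=0)
step 7: fire t0:  (P0=5, P1=4, P2=8, P3=3, P4=1, P5=0) → (P0=5, P1=5, P2=10, P3=4, P4=1, P5=0)

(P0=5, P1=5, P2=10, P3=4, P4=1, P5=0)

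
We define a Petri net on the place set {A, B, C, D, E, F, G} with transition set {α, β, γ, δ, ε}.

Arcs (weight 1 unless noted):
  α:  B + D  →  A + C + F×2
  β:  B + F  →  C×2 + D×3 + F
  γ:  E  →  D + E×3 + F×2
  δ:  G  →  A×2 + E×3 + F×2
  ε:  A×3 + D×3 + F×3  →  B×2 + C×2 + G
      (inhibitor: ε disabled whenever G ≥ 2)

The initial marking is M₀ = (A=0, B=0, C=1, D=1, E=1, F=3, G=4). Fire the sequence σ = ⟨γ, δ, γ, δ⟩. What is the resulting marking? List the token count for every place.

step 1: fire γ:  (A=0, B=0, C=1, D=1, E=1, F=3, G=4) → (A=0, B=0, C=1, D=2, E=3, F=5, G=4)
step 2: fire δ:  (A=0, B=0, C=1, D=2, E=3, F=5, G=4) → (A=2, B=0, C=1, D=2, E=6, F=7, G=3)
step 3: fire γ:  (A=2, B=0, C=1, D=2, E=6, F=7, G=3) → (A=2, B=0, C=1, D=3, E=8, F=9, G=3)
step 4: fire δ:  (A=2, B=0, C=1, D=3, E=8, F=9, G=3) → (A=4, B=0, C=1, D=3, E=11, F=11, G=2)

(A=4, B=0, C=1, D=3, E=11, F=11, G=2)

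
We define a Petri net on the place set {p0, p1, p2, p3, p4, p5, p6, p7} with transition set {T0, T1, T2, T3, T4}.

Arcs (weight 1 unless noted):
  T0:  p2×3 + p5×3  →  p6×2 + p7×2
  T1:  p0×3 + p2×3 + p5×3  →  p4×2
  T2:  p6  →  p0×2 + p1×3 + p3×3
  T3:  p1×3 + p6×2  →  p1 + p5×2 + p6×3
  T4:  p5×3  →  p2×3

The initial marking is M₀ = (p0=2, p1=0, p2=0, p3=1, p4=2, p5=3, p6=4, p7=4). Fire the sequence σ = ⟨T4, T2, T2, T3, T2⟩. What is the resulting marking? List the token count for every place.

(p0=8, p1=7, p2=3, p3=10, p4=2, p5=2, p6=2, p7=4)

step 1: fire T4:  (p0=2, p1=0, p2=0, p3=1, p4=2, p5=3, p6=4, p7=4) → (p0=2, p1=0, p2=3, p3=1, p4=2, p5=0, p6=4, p7=4)
step 2: fire T2:  (p0=2, p1=0, p2=3, p3=1, p4=2, p5=0, p6=4, p7=4) → (p0=4, p1=3, p2=3, p3=4, p4=2, p5=0, p6=3, p7=4)
step 3: fire T2:  (p0=4, p1=3, p2=3, p3=4, p4=2, p5=0, p6=3, p7=4) → (p0=6, p1=6, p2=3, p3=7, p4=2, p5=0, p6=2, p7=4)
step 4: fire T3:  (p0=6, p1=6, p2=3, p3=7, p4=2, p5=0, p6=2, p7=4) → (p0=6, p1=4, p2=3, p3=7, p4=2, p5=2, p6=3, p7=4)
step 5: fire T2:  (p0=6, p1=4, p2=3, p3=7, p4=2, p5=2, p6=3, p7=4) → (p0=8, p1=7, p2=3, p3=10, p4=2, p5=2, p6=2, p7=4)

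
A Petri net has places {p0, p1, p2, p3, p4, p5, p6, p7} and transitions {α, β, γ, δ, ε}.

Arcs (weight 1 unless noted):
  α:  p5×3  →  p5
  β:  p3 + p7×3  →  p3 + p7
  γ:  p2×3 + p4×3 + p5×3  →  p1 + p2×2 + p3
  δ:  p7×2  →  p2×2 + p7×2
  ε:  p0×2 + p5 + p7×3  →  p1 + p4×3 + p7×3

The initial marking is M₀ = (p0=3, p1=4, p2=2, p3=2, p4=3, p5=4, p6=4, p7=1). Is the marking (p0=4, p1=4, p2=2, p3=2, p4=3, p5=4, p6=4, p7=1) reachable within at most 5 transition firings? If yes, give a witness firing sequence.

NO — not reachable within 5 firings

depth 0: 1 marking
depth 1: 2 markings reached so far
depth 2: 2 markings reached so far
(frontier empty at depth 2; search complete)
target is not among the 2 markings reachable within 5 steps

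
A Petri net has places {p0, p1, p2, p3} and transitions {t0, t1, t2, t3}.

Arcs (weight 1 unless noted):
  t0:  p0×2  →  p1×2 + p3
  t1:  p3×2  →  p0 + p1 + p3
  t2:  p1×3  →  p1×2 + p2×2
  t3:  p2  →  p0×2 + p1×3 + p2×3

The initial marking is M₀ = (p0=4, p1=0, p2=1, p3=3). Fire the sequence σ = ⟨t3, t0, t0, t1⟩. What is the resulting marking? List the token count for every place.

step 1: fire t3:  (p0=4, p1=0, p2=1, p3=3) → (p0=6, p1=3, p2=3, p3=3)
step 2: fire t0:  (p0=6, p1=3, p2=3, p3=3) → (p0=4, p1=5, p2=3, p3=4)
step 3: fire t0:  (p0=4, p1=5, p2=3, p3=4) → (p0=2, p1=7, p2=3, p3=5)
step 4: fire t1:  (p0=2, p1=7, p2=3, p3=5) → (p0=3, p1=8, p2=3, p3=4)

(p0=3, p1=8, p2=3, p3=4)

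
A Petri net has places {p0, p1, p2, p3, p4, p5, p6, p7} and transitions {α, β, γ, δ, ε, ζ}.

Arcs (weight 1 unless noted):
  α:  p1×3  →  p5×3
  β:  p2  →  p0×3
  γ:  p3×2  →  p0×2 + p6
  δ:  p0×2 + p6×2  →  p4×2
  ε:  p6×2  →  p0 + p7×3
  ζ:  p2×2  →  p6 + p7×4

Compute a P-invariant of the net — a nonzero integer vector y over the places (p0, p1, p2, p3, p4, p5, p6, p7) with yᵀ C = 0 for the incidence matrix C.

y = (p0:0, p1:1, p2:0, p3:0, p4:0, p5:1, p6:0, p7:0)

Incidence matrix C (rows=places, cols=transitions):
        α    β    γ    δ    ε    ζ
   p0   0    3    2   -2    1    0
   p1  -3    0    0    0    0    0
   p2   0   -1    0    0    0   -2
   p3   0    0   -2    0    0    0
   p4   0    0    0    2    0    0
   p5   3    0    0    0    0    0
   p6   0    0    1   -2   -2    1
   p7   0    0    0    0    3    4

Candidate y = [0, 1, 0, 0, 0, 1, 0, 0]; check y·C column-wise:
  col α: 1·-3 + 1·3 = 0
  col β: 0·3 + 1·0 + 0·-1 + 1·0 = 0
  col γ: 0·2 + 1·0 + 0·-2 + 1·0 + 0·1 = 0
  col δ: 0·-2 + 1·0 + 0·2 + 1·0 + 0·-2 = 0
  col ε: 0·1 + 1·0 + 1·0 + 0·-2 + 0·3 = 0
  col ζ: 1·0 + 0·-2 + 1·0 + 0·1 + 0·4 = 0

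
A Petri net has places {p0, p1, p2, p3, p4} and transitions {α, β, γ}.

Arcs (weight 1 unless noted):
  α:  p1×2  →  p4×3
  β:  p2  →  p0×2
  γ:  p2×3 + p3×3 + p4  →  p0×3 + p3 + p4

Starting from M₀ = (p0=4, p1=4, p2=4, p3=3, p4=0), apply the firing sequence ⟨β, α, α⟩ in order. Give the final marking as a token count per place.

(p0=6, p1=0, p2=3, p3=3, p4=6)

step 1: fire β:  (p0=4, p1=4, p2=4, p3=3, p4=0) → (p0=6, p1=4, p2=3, p3=3, p4=0)
step 2: fire α:  (p0=6, p1=4, p2=3, p3=3, p4=0) → (p0=6, p1=2, p2=3, p3=3, p4=3)
step 3: fire α:  (p0=6, p1=2, p2=3, p3=3, p4=3) → (p0=6, p1=0, p2=3, p3=3, p4=6)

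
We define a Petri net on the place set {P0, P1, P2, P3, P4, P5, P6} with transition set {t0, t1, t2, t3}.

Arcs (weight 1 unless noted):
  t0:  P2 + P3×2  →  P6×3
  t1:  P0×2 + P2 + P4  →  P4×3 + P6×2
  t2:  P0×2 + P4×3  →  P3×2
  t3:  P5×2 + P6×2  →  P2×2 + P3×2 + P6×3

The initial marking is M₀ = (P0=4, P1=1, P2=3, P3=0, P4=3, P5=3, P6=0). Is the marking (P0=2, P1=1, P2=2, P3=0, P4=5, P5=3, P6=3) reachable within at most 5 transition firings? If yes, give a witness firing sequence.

NO — not reachable within 5 firings

depth 0: 1 marking
depth 1: 3 markings reached so far
depth 2: 7 markings reached so far
depth 3: 12 markings reached so far
depth 4: 15 markings reached so far
depth 5: 16 markings reached so far
target is not among the 16 markings reachable within 5 steps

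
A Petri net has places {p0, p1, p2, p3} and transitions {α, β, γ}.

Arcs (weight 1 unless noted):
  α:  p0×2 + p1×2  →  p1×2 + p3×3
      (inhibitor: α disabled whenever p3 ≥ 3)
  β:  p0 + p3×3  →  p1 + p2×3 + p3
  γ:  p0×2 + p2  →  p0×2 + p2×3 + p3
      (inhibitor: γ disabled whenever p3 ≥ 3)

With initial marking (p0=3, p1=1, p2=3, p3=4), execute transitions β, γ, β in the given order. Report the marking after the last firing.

step 1: fire β:  (p0=3, p1=1, p2=3, p3=4) → (p0=2, p1=2, p2=6, p3=2)
step 2: fire γ:  (p0=2, p1=2, p2=6, p3=2) → (p0=2, p1=2, p2=8, p3=3)
step 3: fire β:  (p0=2, p1=2, p2=8, p3=3) → (p0=1, p1=3, p2=11, p3=1)

(p0=1, p1=3, p2=11, p3=1)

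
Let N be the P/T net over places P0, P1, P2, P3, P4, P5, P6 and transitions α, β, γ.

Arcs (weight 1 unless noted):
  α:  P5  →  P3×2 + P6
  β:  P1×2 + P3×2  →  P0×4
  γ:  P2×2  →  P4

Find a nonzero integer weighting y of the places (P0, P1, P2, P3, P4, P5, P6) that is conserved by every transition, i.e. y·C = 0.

Incidence matrix C (rows=places, cols=transitions):
        α    β    γ
   P0   0    4    0
   P1   0   -2    0
   P2   0    0   -2
   P3   2   -2    0
   P4   0    0    1
   P5  -1    0    0
   P6   1    0    0

Candidate y = [1, 2, 0, 0, 0, 0, 0]; check y·C column-wise:
  col α: 1·0 + 2·0 + 0·2 + 0·-1 + 0·1 = 0
  col β: 1·4 + 2·-2 + 0·-2 = 0
  col γ: 1·0 + 2·0 + 0·-2 + 0·1 = 0

y = (P0:1, P1:2, P2:0, P3:0, P4:0, P5:0, P6:0)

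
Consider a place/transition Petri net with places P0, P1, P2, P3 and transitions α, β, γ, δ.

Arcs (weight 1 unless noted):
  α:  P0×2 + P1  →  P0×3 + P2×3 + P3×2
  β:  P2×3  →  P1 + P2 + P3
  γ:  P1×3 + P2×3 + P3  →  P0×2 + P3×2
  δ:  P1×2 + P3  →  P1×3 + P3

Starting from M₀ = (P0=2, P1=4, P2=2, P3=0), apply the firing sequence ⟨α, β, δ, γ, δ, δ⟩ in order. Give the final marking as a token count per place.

step 1: fire α:  (P0=2, P1=4, P2=2, P3=0) → (P0=3, P1=3, P2=5, P3=2)
step 2: fire β:  (P0=3, P1=3, P2=5, P3=2) → (P0=3, P1=4, P2=3, P3=3)
step 3: fire δ:  (P0=3, P1=4, P2=3, P3=3) → (P0=3, P1=5, P2=3, P3=3)
step 4: fire γ:  (P0=3, P1=5, P2=3, P3=3) → (P0=5, P1=2, P2=0, P3=4)
step 5: fire δ:  (P0=5, P1=2, P2=0, P3=4) → (P0=5, P1=3, P2=0, P3=4)
step 6: fire δ:  (P0=5, P1=3, P2=0, P3=4) → (P0=5, P1=4, P2=0, P3=4)

(P0=5, P1=4, P2=0, P3=4)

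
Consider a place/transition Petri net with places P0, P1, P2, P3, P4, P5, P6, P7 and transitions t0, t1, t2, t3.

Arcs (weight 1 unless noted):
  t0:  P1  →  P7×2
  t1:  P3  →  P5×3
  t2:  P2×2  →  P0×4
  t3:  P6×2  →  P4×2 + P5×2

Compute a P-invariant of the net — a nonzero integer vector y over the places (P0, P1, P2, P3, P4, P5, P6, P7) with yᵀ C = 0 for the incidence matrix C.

Incidence matrix C (rows=places, cols=transitions):
       t0   t1   t2   t3
   P0   0    0    4    0
   P1  -1    0    0    0
   P2   0    0   -2    0
   P3   0   -1    0    0
   P4   0    0    0    2
   P5   0    3    0    2
   P6   0    0    0   -2
   P7   2    0    0    0

Candidate y = [1, 0, 2, 0, 0, 0, 0, 0]; check y·C column-wise:
  col t0: 1·0 + 0·-1 + 2·0 + 0·2 = 0
  col t1: 1·0 + 2·0 + 0·-1 + 0·3 = 0
  col t2: 1·4 + 2·-2 = 0
  col t3: 1·0 + 2·0 + 0·2 + 0·2 + 0·-2 = 0

y = (P0:1, P1:0, P2:2, P3:0, P4:0, P5:0, P6:0, P7:0)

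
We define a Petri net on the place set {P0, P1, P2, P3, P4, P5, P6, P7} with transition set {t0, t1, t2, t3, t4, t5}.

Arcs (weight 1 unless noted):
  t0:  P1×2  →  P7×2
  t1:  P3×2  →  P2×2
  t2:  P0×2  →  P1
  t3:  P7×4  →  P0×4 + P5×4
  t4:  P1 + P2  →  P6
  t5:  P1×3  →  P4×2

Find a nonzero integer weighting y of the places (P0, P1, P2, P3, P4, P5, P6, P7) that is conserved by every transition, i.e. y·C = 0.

y = (P0:0, P1:0, P2:1, P3:1, P4:0, P5:0, P6:1, P7:0)

Incidence matrix C (rows=places, cols=transitions):
       t0   t1   t2   t3   t4   t5
   P0   0    0   -2    4    0    0
   P1  -2    0    1    0   -1   -3
   P2   0    2    0    0   -1    0
   P3   0   -2    0    0    0    0
   P4   0    0    0    0    0    2
   P5   0    0    0    4    0    0
   P6   0    0    0    0    1    0
   P7   2    0    0   -4    0    0

Candidate y = [0, 0, 1, 1, 0, 0, 1, 0]; check y·C column-wise:
  col t0: 0·-2 + 1·0 + 1·0 + 1·0 + 0·2 = 0
  col t1: 1·2 + 1·-2 + 1·0 = 0
  col t2: 0·-2 + 0·1 + 1·0 + 1·0 + 1·0 = 0
  col t3: 0·4 + 1·0 + 1·0 + 0·4 + 1·0 + 0·-4 = 0
  col t4: 0·-1 + 1·-1 + 1·0 + 1·1 = 0
  col t5: 0·-3 + 1·0 + 1·0 + 0·2 + 1·0 = 0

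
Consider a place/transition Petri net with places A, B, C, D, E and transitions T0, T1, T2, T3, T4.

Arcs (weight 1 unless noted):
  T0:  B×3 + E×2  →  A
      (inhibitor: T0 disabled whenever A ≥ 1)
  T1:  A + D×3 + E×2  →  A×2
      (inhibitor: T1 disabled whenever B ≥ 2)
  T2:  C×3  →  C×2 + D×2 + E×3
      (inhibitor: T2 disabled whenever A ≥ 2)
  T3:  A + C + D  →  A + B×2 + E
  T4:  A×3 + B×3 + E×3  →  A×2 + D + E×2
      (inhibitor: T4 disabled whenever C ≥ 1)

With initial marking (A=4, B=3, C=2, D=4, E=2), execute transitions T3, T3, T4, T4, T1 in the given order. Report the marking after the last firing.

(A=3, B=1, C=0, D=1, E=0)

step 1: fire T3:  (A=4, B=3, C=2, D=4, E=2) → (A=4, B=5, C=1, D=3, E=3)
step 2: fire T3:  (A=4, B=5, C=1, D=3, E=3) → (A=4, B=7, C=0, D=2, E=4)
step 3: fire T4:  (A=4, B=7, C=0, D=2, E=4) → (A=3, B=4, C=0, D=3, E=3)
step 4: fire T4:  (A=3, B=4, C=0, D=3, E=3) → (A=2, B=1, C=0, D=4, E=2)
step 5: fire T1:  (A=2, B=1, C=0, D=4, E=2) → (A=3, B=1, C=0, D=1, E=0)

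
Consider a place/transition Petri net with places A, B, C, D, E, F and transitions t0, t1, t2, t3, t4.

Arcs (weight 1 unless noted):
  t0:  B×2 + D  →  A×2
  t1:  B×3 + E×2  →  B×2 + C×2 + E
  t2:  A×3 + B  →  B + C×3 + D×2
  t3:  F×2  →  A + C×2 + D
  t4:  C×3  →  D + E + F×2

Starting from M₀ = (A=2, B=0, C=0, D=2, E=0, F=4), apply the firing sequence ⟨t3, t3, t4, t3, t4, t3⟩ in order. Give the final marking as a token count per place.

(A=6, B=0, C=2, D=8, E=2, F=0)

step 1: fire t3:  (A=2, B=0, C=0, D=2, E=0, F=4) → (A=3, B=0, C=2, D=3, E=0, F=2)
step 2: fire t3:  (A=3, B=0, C=2, D=3, E=0, F=2) → (A=4, B=0, C=4, D=4, E=0, F=0)
step 3: fire t4:  (A=4, B=0, C=4, D=4, E=0, F=0) → (A=4, B=0, C=1, D=5, E=1, F=2)
step 4: fire t3:  (A=4, B=0, C=1, D=5, E=1, F=2) → (A=5, B=0, C=3, D=6, E=1, F=0)
step 5: fire t4:  (A=5, B=0, C=3, D=6, E=1, F=0) → (A=5, B=0, C=0, D=7, E=2, F=2)
step 6: fire t3:  (A=5, B=0, C=0, D=7, E=2, F=2) → (A=6, B=0, C=2, D=8, E=2, F=0)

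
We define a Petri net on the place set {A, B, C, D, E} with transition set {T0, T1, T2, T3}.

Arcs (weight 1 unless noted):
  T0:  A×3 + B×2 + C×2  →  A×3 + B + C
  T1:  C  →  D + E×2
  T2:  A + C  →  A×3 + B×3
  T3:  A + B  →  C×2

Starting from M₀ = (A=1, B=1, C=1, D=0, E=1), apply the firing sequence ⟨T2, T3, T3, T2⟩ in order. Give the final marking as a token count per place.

(A=3, B=5, C=3, D=0, E=1)

step 1: fire T2:  (A=1, B=1, C=1, D=0, E=1) → (A=3, B=4, C=0, D=0, E=1)
step 2: fire T3:  (A=3, B=4, C=0, D=0, E=1) → (A=2, B=3, C=2, D=0, E=1)
step 3: fire T3:  (A=2, B=3, C=2, D=0, E=1) → (A=1, B=2, C=4, D=0, E=1)
step 4: fire T2:  (A=1, B=2, C=4, D=0, E=1) → (A=3, B=5, C=3, D=0, E=1)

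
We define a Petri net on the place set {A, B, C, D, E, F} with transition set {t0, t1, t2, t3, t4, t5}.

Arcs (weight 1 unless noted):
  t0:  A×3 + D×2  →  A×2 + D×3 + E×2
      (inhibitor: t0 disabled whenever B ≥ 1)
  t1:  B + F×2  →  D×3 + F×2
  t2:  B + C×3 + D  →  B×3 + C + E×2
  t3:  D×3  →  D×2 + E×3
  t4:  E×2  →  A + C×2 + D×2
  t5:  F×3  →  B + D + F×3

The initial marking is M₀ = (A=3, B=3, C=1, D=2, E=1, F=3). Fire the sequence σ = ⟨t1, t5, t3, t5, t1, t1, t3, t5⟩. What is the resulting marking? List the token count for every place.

(A=3, B=3, C=1, D=12, E=7, F=3)

step 1: fire t1:  (A=3, B=3, C=1, D=2, E=1, F=3) → (A=3, B=2, C=1, D=5, E=1, F=3)
step 2: fire t5:  (A=3, B=2, C=1, D=5, E=1, F=3) → (A=3, B=3, C=1, D=6, E=1, F=3)
step 3: fire t3:  (A=3, B=3, C=1, D=6, E=1, F=3) → (A=3, B=3, C=1, D=5, E=4, F=3)
step 4: fire t5:  (A=3, B=3, C=1, D=5, E=4, F=3) → (A=3, B=4, C=1, D=6, E=4, F=3)
step 5: fire t1:  (A=3, B=4, C=1, D=6, E=4, F=3) → (A=3, B=3, C=1, D=9, E=4, F=3)
step 6: fire t1:  (A=3, B=3, C=1, D=9, E=4, F=3) → (A=3, B=2, C=1, D=12, E=4, F=3)
step 7: fire t3:  (A=3, B=2, C=1, D=12, E=4, F=3) → (A=3, B=2, C=1, D=11, E=7, F=3)
step 8: fire t5:  (A=3, B=2, C=1, D=11, E=7, F=3) → (A=3, B=3, C=1, D=12, E=7, F=3)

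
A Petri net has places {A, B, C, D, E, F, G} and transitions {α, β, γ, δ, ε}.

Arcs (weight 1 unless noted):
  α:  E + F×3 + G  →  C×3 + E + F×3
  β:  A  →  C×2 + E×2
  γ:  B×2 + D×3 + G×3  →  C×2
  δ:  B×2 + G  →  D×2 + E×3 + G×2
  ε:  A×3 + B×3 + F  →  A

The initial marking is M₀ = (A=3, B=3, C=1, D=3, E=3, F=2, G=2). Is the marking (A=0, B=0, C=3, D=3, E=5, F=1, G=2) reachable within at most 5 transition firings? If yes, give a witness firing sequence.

step 1: fire ε:  (A=3, B=3, C=1, D=3, E=3, F=2, G=2) → (A=1, B=0, C=1, D=3, E=3, F=1, G=2)
step 2: fire β:  (A=1, B=0, C=1, D=3, E=3, F=1, G=2) → (A=0, B=0, C=3, D=3, E=5, F=1, G=2)

YES — reachable via ⟨ε, β⟩ (2 firings)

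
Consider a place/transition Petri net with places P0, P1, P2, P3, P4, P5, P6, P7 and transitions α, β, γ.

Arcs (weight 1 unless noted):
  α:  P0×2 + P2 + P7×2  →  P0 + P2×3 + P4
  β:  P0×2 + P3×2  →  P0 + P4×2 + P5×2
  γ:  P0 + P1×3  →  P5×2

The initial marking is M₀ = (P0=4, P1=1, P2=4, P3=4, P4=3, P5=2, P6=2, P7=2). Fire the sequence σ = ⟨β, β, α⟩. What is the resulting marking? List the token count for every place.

step 1: fire β:  (P0=4, P1=1, P2=4, P3=4, P4=3, P5=2, P6=2, P7=2) → (P0=3, P1=1, P2=4, P3=2, P4=5, P5=4, P6=2, P7=2)
step 2: fire β:  (P0=3, P1=1, P2=4, P3=2, P4=5, P5=4, P6=2, P7=2) → (P0=2, P1=1, P2=4, P3=0, P4=7, P5=6, P6=2, P7=2)
step 3: fire α:  (P0=2, P1=1, P2=4, P3=0, P4=7, P5=6, P6=2, P7=2) → (P0=1, P1=1, P2=6, P3=0, P4=8, P5=6, P6=2, P7=0)

(P0=1, P1=1, P2=6, P3=0, P4=8, P5=6, P6=2, P7=0)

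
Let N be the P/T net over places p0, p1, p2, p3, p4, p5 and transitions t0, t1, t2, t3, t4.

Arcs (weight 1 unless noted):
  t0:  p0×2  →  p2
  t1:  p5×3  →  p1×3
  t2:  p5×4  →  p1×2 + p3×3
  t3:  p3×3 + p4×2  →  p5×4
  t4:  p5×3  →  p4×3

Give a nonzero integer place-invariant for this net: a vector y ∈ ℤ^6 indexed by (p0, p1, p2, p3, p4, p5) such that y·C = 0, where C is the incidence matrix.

Incidence matrix C (rows=places, cols=transitions):
       t0   t1   t2   t3   t4
   p0  -2    0    0    0    0
   p1   0    3    2    0    0
   p2   1    0    0    0    0
   p3   0    0    3   -3    0
   p4   0    0    0   -2    3
   p5   0   -3   -4    4   -3

Candidate y = [1, 0, 2, 0, 0, 0]; check y·C column-wise:
  col t0: 1·-2 + 2·1 = 0
  col t1: 1·0 + 0·3 + 2·0 + 0·-3 = 0
  col t2: 1·0 + 0·2 + 2·0 + 0·3 + 0·-4 = 0
  col t3: 1·0 + 2·0 + 0·-3 + 0·-2 + 0·4 = 0
  col t4: 1·0 + 2·0 + 0·3 + 0·-3 = 0

y = (p0:1, p1:0, p2:2, p3:0, p4:0, p5:0)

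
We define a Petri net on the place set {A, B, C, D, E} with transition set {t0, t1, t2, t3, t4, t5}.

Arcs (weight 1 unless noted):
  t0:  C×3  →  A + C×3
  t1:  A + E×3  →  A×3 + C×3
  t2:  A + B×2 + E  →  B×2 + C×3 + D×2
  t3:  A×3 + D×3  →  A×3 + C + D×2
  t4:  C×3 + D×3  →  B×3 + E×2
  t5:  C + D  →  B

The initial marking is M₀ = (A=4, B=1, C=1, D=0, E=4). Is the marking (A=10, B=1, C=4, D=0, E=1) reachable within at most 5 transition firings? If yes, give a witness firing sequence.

step 1: fire t1:  (A=4, B=1, C=1, D=0, E=4) → (A=6, B=1, C=4, D=0, E=1)
step 2: fire t0:  (A=6, B=1, C=4, D=0, E=1) → (A=7, B=1, C=4, D=0, E=1)
step 3: fire t0:  (A=7, B=1, C=4, D=0, E=1) → (A=8, B=1, C=4, D=0, E=1)
step 4: fire t0:  (A=8, B=1, C=4, D=0, E=1) → (A=9, B=1, C=4, D=0, E=1)
step 5: fire t0:  (A=9, B=1, C=4, D=0, E=1) → (A=10, B=1, C=4, D=0, E=1)

YES — reachable via ⟨t1, t0, t0, t0, t0⟩ (5 firings)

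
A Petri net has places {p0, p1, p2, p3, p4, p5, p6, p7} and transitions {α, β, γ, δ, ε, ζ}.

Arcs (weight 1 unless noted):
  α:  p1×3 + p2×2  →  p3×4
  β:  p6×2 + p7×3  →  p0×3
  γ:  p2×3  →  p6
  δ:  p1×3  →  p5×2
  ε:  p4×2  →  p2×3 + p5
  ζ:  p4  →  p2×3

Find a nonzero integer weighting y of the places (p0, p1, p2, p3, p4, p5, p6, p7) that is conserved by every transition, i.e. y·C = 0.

y = (p0:2, p1:2, p2:1, p3:2, p4:3, p5:3, p6:3, p7:0)

Incidence matrix C (rows=places, cols=transitions):
        α    β    γ    δ    ε    ζ
   p0   0    3    0    0    0    0
   p1  -3    0    0   -3    0    0
   p2  -2    0   -3    0    3    3
   p3   4    0    0    0    0    0
   p4   0    0    0    0   -2   -1
   p5   0    0    0    2    1    0
   p6   0   -2    1    0    0    0
   p7   0   -3    0    0    0    0

Candidate y = [2, 2, 1, 2, 3, 3, 3, 0]; check y·C column-wise:
  col α: 2·0 + 2·-3 + 1·-2 + 2·4 + 3·0 + 3·0 + 3·0 = 0
  col β: 2·3 + 2·0 + 1·0 + 2·0 + 3·0 + 3·0 + 3·-2 + 0·-3 = 0
  col γ: 2·0 + 2·0 + 1·-3 + 2·0 + 3·0 + 3·0 + 3·1 = 0
  col δ: 2·0 + 2·-3 + 1·0 + 2·0 + 3·0 + 3·2 + 3·0 = 0
  col ε: 2·0 + 2·0 + 1·3 + 2·0 + 3·-2 + 3·1 + 3·0 = 0
  col ζ: 2·0 + 2·0 + 1·3 + 2·0 + 3·-1 + 3·0 + 3·0 = 0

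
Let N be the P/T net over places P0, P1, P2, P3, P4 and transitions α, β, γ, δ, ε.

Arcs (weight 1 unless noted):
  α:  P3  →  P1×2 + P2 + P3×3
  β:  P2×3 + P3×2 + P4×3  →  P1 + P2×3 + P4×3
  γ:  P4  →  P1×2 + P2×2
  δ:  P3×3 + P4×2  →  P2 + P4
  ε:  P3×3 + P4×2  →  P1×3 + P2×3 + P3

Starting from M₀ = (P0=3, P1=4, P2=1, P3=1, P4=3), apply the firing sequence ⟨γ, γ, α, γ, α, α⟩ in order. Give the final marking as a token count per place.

step 1: fire γ:  (P0=3, P1=4, P2=1, P3=1, P4=3) → (P0=3, P1=6, P2=3, P3=1, P4=2)
step 2: fire γ:  (P0=3, P1=6, P2=3, P3=1, P4=2) → (P0=3, P1=8, P2=5, P3=1, P4=1)
step 3: fire α:  (P0=3, P1=8, P2=5, P3=1, P4=1) → (P0=3, P1=10, P2=6, P3=3, P4=1)
step 4: fire γ:  (P0=3, P1=10, P2=6, P3=3, P4=1) → (P0=3, P1=12, P2=8, P3=3, P4=0)
step 5: fire α:  (P0=3, P1=12, P2=8, P3=3, P4=0) → (P0=3, P1=14, P2=9, P3=5, P4=0)
step 6: fire α:  (P0=3, P1=14, P2=9, P3=5, P4=0) → (P0=3, P1=16, P2=10, P3=7, P4=0)

(P0=3, P1=16, P2=10, P3=7, P4=0)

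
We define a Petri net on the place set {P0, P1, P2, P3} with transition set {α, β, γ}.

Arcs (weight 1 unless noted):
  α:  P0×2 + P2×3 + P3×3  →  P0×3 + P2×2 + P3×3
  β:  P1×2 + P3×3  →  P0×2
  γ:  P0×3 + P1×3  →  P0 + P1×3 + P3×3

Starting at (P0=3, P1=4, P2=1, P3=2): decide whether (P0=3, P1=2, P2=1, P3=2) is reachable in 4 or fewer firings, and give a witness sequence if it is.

YES — reachable via ⟨γ, β⟩ (2 firings)

step 1: fire γ:  (P0=3, P1=4, P2=1, P3=2) → (P0=1, P1=4, P2=1, P3=5)
step 2: fire β:  (P0=1, P1=4, P2=1, P3=5) → (P0=3, P1=2, P2=1, P3=2)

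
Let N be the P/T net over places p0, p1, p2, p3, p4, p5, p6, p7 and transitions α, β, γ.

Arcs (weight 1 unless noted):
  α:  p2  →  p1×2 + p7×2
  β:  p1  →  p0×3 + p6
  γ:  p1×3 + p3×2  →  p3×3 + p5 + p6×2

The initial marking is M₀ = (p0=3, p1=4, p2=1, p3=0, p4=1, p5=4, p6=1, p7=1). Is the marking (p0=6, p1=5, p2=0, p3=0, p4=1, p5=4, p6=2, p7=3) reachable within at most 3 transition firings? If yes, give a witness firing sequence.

YES — reachable via ⟨α, β⟩ (2 firings)

step 1: fire α:  (p0=3, p1=4, p2=1, p3=0, p4=1, p5=4, p6=1, p7=1) → (p0=3, p1=6, p2=0, p3=0, p4=1, p5=4, p6=1, p7=3)
step 2: fire β:  (p0=3, p1=6, p2=0, p3=0, p4=1, p5=4, p6=1, p7=3) → (p0=6, p1=5, p2=0, p3=0, p4=1, p5=4, p6=2, p7=3)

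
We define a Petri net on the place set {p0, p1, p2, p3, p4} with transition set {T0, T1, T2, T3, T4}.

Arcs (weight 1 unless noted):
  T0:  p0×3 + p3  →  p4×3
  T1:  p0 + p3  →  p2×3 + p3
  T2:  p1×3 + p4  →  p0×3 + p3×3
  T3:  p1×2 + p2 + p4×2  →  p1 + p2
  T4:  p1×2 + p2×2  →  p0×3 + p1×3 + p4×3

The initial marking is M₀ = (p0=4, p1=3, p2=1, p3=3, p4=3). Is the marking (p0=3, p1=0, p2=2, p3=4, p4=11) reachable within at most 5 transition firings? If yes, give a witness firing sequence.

NO — not reachable within 5 firings

depth 0: 1 marking
depth 1: 5 markings reached so far
depth 2: 12 markings reached so far
depth 3: 24 markings reached so far
depth 4: 43 markings reached so far
depth 5: 69 markings reached so far
target is not among the 69 markings reachable within 5 steps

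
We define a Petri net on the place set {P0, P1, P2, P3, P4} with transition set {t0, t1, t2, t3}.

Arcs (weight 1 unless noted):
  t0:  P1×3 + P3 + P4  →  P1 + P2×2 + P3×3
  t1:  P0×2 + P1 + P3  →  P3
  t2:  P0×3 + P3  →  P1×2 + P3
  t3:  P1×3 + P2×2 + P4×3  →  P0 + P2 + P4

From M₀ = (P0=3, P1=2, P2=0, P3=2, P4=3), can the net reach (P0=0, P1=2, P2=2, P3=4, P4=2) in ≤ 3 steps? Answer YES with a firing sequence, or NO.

step 1: fire t2:  (P0=3, P1=2, P2=0, P3=2, P4=3) → (P0=0, P1=4, P2=0, P3=2, P4=3)
step 2: fire t0:  (P0=0, P1=4, P2=0, P3=2, P4=3) → (P0=0, P1=2, P2=2, P3=4, P4=2)

YES — reachable via ⟨t2, t0⟩ (2 firings)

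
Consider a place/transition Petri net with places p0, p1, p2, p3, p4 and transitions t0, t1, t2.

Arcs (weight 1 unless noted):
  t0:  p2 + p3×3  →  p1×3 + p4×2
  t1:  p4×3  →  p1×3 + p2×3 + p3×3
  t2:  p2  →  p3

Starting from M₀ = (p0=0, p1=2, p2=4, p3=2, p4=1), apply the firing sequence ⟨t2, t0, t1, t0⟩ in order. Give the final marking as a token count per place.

(p0=0, p1=11, p2=4, p3=0, p4=2)

step 1: fire t2:  (p0=0, p1=2, p2=4, p3=2, p4=1) → (p0=0, p1=2, p2=3, p3=3, p4=1)
step 2: fire t0:  (p0=0, p1=2, p2=3, p3=3, p4=1) → (p0=0, p1=5, p2=2, p3=0, p4=3)
step 3: fire t1:  (p0=0, p1=5, p2=2, p3=0, p4=3) → (p0=0, p1=8, p2=5, p3=3, p4=0)
step 4: fire t0:  (p0=0, p1=8, p2=5, p3=3, p4=0) → (p0=0, p1=11, p2=4, p3=0, p4=2)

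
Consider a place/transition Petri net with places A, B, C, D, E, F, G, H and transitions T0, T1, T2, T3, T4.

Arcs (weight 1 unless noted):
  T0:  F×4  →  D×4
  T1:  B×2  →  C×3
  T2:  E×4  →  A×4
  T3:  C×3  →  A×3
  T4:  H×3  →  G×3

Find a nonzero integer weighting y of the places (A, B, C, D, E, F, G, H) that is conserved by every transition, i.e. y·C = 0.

y = (A:2, B:3, C:2, D:0, E:2, F:0, G:0, H:0)

Incidence matrix C (rows=places, cols=transitions):
       T0   T1   T2   T3   T4
    A   0    0    4    3    0
    B   0   -2    0    0    0
    C   0    3    0   -3    0
    D   4    0    0    0    0
    E   0    0   -4    0    0
    F  -4    0    0    0    0
    G   0    0    0    0    3
    H   0    0    0    0   -3

Candidate y = [2, 3, 2, 0, 2, 0, 0, 0]; check y·C column-wise:
  col T0: 2·0 + 3·0 + 2·0 + 0·4 + 2·0 + 0·-4 = 0
  col T1: 2·0 + 3·-2 + 2·3 + 2·0 = 0
  col T2: 2·4 + 3·0 + 2·0 + 2·-4 = 0
  col T3: 2·3 + 3·0 + 2·-3 + 2·0 = 0
  col T4: 2·0 + 3·0 + 2·0 + 2·0 + 0·3 + 0·-3 = 0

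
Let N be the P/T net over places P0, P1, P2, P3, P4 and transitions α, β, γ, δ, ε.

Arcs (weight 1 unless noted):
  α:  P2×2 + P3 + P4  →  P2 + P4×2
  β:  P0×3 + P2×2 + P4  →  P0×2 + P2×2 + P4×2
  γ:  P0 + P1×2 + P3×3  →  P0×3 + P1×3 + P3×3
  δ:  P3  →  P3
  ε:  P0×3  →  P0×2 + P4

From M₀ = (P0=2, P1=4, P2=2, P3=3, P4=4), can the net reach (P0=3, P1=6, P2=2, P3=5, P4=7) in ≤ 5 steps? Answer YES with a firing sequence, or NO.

NO — not reachable within 5 firings

depth 0: 1 marking
depth 1: 3 markings reached so far
depth 2: 6 markings reached so far
depth 3: 11 markings reached so far
depth 4: 17 markings reached so far
depth 5: 24 markings reached so far
target is not among the 24 markings reachable within 5 steps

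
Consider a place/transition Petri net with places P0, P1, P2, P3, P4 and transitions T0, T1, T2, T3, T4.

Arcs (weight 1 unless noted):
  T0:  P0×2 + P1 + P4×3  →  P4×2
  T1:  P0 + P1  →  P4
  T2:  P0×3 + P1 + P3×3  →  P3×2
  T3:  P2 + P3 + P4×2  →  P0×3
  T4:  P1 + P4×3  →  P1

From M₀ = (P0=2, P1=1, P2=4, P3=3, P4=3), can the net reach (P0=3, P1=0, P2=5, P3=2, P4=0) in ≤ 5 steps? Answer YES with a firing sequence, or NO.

NO — not reachable within 5 firings

depth 0: 1 marking
depth 1: 5 markings reached so far
depth 2: 8 markings reached so far
depth 3: 9 markings reached so far
depth 4: 9 markings reached so far
(frontier empty at depth 4; search complete)
target is not among the 9 markings reachable within 5 steps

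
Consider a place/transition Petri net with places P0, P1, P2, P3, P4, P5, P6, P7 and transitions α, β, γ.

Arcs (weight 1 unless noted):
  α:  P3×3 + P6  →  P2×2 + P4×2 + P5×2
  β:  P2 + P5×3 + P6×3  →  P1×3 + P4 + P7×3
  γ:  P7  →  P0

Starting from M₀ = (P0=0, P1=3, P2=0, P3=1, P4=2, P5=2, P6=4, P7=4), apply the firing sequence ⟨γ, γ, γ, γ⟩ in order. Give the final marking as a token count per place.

(P0=4, P1=3, P2=0, P3=1, P4=2, P5=2, P6=4, P7=0)

step 1: fire γ:  (P0=0, P1=3, P2=0, P3=1, P4=2, P5=2, P6=4, P7=4) → (P0=1, P1=3, P2=0, P3=1, P4=2, P5=2, P6=4, P7=3)
step 2: fire γ:  (P0=1, P1=3, P2=0, P3=1, P4=2, P5=2, P6=4, P7=3) → (P0=2, P1=3, P2=0, P3=1, P4=2, P5=2, P6=4, P7=2)
step 3: fire γ:  (P0=2, P1=3, P2=0, P3=1, P4=2, P5=2, P6=4, P7=2) → (P0=3, P1=3, P2=0, P3=1, P4=2, P5=2, P6=4, P7=1)
step 4: fire γ:  (P0=3, P1=3, P2=0, P3=1, P4=2, P5=2, P6=4, P7=1) → (P0=4, P1=3, P2=0, P3=1, P4=2, P5=2, P6=4, P7=0)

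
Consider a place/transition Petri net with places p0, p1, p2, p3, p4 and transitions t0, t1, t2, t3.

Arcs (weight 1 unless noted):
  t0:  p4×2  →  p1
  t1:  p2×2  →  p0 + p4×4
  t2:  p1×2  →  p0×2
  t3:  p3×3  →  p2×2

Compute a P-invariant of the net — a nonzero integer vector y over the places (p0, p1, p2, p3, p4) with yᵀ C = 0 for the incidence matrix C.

Incidence matrix C (rows=places, cols=transitions):
       t0   t1   t2   t3
   p0   0    1    2    0
   p1   1    0   -2    0
   p2   0   -2    0    2
   p3   0    0    0   -3
   p4  -2    4    0    0

Candidate y = [2, 2, 3, 2, 1]; check y·C column-wise:
  col t0: 2·0 + 2·1 + 3·0 + 2·0 + 1·-2 = 0
  col t1: 2·1 + 2·0 + 3·-2 + 2·0 + 1·4 = 0
  col t2: 2·2 + 2·-2 + 3·0 + 2·0 + 1·0 = 0
  col t3: 2·0 + 2·0 + 3·2 + 2·-3 + 1·0 = 0

y = (p0:2, p1:2, p2:3, p3:2, p4:1)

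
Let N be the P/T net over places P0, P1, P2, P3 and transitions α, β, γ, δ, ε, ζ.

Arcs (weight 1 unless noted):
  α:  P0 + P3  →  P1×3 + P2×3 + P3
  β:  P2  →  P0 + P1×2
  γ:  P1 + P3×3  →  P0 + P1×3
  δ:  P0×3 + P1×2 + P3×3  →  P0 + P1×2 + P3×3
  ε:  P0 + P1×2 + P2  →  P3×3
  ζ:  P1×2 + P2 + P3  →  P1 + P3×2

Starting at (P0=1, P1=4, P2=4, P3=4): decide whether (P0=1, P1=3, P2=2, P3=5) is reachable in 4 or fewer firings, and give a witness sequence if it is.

step 1: fire γ:  (P0=1, P1=4, P2=4, P3=4) → (P0=2, P1=6, P2=4, P3=1)
step 2: fire ε:  (P0=2, P1=6, P2=4, P3=1) → (P0=1, P1=4, P2=3, P3=4)
step 3: fire ζ:  (P0=1, P1=4, P2=3, P3=4) → (P0=1, P1=3, P2=2, P3=5)

YES — reachable via ⟨γ, ε, ζ⟩ (3 firings)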